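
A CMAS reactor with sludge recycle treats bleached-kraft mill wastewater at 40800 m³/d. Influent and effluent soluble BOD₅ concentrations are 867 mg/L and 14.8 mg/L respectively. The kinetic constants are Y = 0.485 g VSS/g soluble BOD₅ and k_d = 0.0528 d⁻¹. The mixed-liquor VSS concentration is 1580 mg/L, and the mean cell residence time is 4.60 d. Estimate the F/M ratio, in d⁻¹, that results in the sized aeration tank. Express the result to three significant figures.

F/M ≈ 0.567 d⁻¹

Steady-state biomass mass balance: V·X·(1 + k_d·θ_c) = Y·Q·(S₀ − S)·θ_c, so V = 0.485 × 40800 × (867 − 14.8) × 4.60 / [1580 × (1 + 0.0528 × 4.60)] = 7.76×10^7 / 1964 = 39502 m³.
F/M = applied load / biomass = Q·S₀/(V·X) = 40800 × 867 / (39502 × 1580) = 0.5668 d⁻¹.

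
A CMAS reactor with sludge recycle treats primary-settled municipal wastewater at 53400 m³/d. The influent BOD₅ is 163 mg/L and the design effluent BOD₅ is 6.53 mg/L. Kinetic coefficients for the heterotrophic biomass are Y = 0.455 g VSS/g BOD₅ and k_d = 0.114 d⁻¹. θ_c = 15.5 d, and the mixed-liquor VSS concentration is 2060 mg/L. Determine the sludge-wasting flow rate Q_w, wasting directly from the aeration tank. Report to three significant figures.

Q_w ≈ 667 m³/d

From the SRT design equation V = Y Q (S₀−S) θ_c / [X (1 + k_d θ_c)] = 0.455 × 53400 × (163 − 6.53) × 15.5 / [2060 × (1 + 0.114 × 15.5)] = 5.89×10^7 / 5700 = 10338 m³.
For wasting at MLVSS concentration, Q_w = V/θ_c = 10338/15.5 = 667.0 m³/d.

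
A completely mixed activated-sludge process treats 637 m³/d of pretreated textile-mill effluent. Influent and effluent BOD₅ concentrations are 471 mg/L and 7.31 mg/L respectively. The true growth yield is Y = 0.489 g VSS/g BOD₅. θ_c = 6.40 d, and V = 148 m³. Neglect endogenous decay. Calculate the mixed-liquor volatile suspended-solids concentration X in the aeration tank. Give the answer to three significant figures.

X ≈ 6250 mg/L

X = Y·Q·ΔS·θ_c / V = 0.489 × 637 × (471 − 7.31) × 6.40 / 148 = 6246 mg/L.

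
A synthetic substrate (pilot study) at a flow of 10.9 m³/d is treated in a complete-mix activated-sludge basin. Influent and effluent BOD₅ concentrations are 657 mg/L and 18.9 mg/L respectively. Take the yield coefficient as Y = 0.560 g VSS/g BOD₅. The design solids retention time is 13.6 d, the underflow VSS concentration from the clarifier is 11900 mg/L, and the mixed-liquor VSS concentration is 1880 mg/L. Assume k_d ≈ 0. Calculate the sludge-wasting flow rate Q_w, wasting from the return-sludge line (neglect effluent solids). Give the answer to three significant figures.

V·X = Y·Q·ΔS·θ_c gives V = 0.560 × 10.9 × (657 − 18.9) × 13.6 / 1880 = 28.18 m³.
Wasting from the return line (neglecting effluent solids): Q_w = V·X / (θ_c·X_r) = 28.18 × 1880 / (13.6 × 11900) = 0.3273 m³/d.

Q_w ≈ 0.327 m³/d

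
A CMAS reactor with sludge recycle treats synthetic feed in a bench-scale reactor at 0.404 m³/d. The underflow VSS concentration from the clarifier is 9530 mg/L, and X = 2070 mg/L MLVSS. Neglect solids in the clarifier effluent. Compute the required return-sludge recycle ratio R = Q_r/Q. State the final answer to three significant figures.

R = Q_r/Q = X/(X_r − X) = 2070 / (9530 − 2070) = 0.2775.

R ≈ 0.277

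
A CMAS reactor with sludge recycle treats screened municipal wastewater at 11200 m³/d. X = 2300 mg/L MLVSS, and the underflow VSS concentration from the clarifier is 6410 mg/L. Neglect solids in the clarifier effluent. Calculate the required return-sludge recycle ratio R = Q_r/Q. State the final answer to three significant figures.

R ≈ 0.560

Mass balance around the secondary clarifier (neglecting effluent solids): R = X / (X_r − X) = 2300 / (6410 − 2300) = 0.5596.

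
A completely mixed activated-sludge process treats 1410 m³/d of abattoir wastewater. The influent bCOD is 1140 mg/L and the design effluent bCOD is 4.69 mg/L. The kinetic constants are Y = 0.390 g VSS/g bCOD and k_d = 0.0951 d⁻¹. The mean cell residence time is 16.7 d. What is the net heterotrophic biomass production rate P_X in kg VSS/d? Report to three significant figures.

Y_obs = Y / (1 + k_d θ_c) = 0.390 / (1 + 0.0951 × 16.7) = 0.390 / 2.588 = 0.1507.
Substrate removed = Q·(S₀ − S) = 1410 m³/d × (1140 − 4.69) g/m³ = 1.6×10^6 g/d = 1601 kg/d.
Net biomass production P_X = Y_obs × Q·(S₀ − S) = 0.1507 × 1601 = 241.2 kg VSS/d.

P_X ≈ 241 kg VSS/d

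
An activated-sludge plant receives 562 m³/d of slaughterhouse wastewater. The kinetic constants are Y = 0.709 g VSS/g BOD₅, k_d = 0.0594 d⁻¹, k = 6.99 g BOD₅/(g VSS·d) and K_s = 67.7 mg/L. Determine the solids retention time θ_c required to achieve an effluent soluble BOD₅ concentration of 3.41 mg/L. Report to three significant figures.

θ_c ≈ 5.61 d

Specific growth rate at S = 3.41 mg/L: μ = YkS/(K_s+S) = 0.709·6.99·3.41/(67.7+3.41) = 0.2377 d⁻¹.
Then 1/θ_c = μ − k_d = 0.2377 − 0.0594 = 0.1783 d⁻¹, giving θ_c = 5.610 d.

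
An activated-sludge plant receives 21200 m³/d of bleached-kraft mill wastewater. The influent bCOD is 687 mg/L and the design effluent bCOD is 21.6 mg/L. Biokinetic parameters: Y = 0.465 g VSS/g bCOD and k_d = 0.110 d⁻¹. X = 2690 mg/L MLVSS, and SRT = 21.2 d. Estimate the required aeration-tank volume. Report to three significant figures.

Steady-state biomass mass balance: V·X·(1 + k_d·θ_c) = Y·Q·(S₀ − S)·θ_c, so V = 0.465 × 21200 × (687 − 21.6) × 21.2 / [2690 × (1 + 0.110 × 21.2)] = 1.39×10^8 / 8963 = 15515 m³.

V ≈ 15500 m³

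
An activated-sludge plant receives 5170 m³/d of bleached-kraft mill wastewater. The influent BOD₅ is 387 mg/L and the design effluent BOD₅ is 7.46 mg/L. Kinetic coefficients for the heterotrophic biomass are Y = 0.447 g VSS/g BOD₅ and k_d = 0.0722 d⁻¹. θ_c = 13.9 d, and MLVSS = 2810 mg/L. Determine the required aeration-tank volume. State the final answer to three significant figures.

V ≈ 2170 m³

From the SRT design equation V = Y Q (S₀−S) θ_c / [X (1 + k_d θ_c)] = 0.447 × 5170 × (387 − 7.46) × 13.9 / [2810 × (1 + 0.0722 × 13.9)] = 1.22×10^7 / 5630 = 2165 m³.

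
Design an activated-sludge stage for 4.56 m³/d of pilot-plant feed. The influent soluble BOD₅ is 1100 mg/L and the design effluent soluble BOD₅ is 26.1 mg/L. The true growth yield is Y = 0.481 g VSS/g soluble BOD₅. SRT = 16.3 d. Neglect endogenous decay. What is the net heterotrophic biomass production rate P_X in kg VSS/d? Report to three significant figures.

P_X ≈ 2.36 kg VSS/d

With endogenous decay neglected, the observed yield equals the true yield: Y_obs = Y = 0.481 g VSS/g soluble BOD₅.
Mass of soluble BOD₅ removed per day: Q(S₀ − S) = 4.56 × 1074 g/m³ = 4.897 kg/d.
Biomass produced: P_X = Y_obs·Q·ΔS = 0.4810 × 4.897 ≈ 2.355 kg VSS/d.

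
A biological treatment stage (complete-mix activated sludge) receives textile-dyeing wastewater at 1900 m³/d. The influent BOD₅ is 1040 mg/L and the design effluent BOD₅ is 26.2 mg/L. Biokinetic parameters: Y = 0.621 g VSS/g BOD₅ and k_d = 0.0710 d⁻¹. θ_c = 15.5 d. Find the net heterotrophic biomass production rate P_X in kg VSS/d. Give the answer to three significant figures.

The observed yield is Y_obs = Y/(1 + k_d·θ_c) = 0.621 / (1 + 0.0710 × 15.5) = 0.621 / 2.100 = 0.2956 g VSS per g BOD₅ removed.
ΔS = 1040 − 26.2 = 1014 mg/L, so the substrate removal rate is 1900 × 1014/1000 = 1926 kg BOD₅/d.
P_X = Y_obs · Q(S₀ − S) = 0.2956 × 1926 = 569.5 kg VSS/d.

P_X ≈ 569 kg VSS/d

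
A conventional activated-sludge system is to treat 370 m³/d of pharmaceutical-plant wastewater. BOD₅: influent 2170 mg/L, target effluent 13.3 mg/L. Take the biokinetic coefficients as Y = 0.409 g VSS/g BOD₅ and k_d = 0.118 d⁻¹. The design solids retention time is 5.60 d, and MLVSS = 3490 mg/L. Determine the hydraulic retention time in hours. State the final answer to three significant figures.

Steady-state biomass mass balance: V·X·(1 + k_d·θ_c) = Y·Q·(S₀ − S)·θ_c, so V = 0.409 × 370 × (2170 − 13.3) × 5.60 / [3490 × (1 + 0.118 × 5.60)] = 1.83×10^6 / 5796 = 315.3 m³.
HRT = V/Q = 315.3 m³ / 370 m³·d⁻¹ = 0.8522 d × 24 = 20.45 h.

τ ≈ 20.5 h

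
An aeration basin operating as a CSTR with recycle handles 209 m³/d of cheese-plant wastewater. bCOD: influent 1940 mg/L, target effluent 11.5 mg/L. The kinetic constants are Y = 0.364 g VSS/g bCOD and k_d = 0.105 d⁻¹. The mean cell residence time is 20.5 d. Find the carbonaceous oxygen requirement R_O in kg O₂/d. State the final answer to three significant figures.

The observed yield is Y_obs = Y/(1 + k_d·θ_c) = 0.364 / (1 + 0.105 × 20.5) = 0.364 / 3.152 = 0.1155 g VSS per g bCOD removed.
ΔS = 1940 − 11.5 = 1928 mg/L, so the substrate removal rate is 209 × 1928/1000 = 403.1 kg bCOD/d.
P_X = Y_obs·Q·(S₀ − S) = 0.1155 × 403.1 = 46.54 kg VSS/d.
R_O = Q·ΔS − 1.42 P_X = 403.1 − 66.08 = 337.0 kg O₂/d.

R_O ≈ 337 kg O₂/d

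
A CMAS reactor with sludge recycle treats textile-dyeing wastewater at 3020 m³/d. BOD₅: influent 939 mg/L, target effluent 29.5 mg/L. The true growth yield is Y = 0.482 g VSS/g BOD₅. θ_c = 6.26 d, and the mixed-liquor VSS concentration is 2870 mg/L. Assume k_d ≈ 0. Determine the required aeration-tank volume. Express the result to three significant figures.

V ≈ 2890 m³

V·X = Y·Q·ΔS·θ_c gives V = 0.482 × 3020 × (939 − 29.5) × 6.26 / 2870 = 2888 m³.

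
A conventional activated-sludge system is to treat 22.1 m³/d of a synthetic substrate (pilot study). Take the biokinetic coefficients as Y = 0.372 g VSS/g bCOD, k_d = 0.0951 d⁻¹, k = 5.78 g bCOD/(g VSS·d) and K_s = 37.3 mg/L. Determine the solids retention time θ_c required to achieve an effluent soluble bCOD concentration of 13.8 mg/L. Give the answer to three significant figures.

At the target effluent, Y k S/(K_s+S) = 0.372×5.78×13.8/51.10 = 0.5807 d⁻¹.
Then 1/θ_c = μ − k_d = 0.5807 − 0.0951 = 0.4856 d⁻¹, giving θ_c = 2.059 d.

θ_c ≈ 2.06 d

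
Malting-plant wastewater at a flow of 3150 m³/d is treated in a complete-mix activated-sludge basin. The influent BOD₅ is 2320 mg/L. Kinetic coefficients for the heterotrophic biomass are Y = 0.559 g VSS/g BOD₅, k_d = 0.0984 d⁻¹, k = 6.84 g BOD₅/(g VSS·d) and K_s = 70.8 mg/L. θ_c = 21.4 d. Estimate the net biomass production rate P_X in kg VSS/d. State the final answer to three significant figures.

P_X ≈ 1310 kg VSS/d

Effluent substrate depends only on kinetics and SRT: S = K_s(1 + k_d θ_c) / [θ_c(Yk − k_d) − 1] = 70.8 × (1 + 0.0984 × 21.4) / [21.4 × (0.559 × 6.84 − 0.0984) − 1] = 219.9 / 78.72 = 2.793 mg/L.
Correct the yield for decay: Y_obs = Y/(1 + k_d θ_c) = 0.559 / (1 + 0.0984 × 21.4) = 0.559 / 3.106 = 0.1800.
ΔS = 2320 − 2.79 = 2317 mg/L, so the substrate removal rate is 3150 × 2317/1000 = 7299 kg BOD₅/d.
P_X = Y_obs · Q(S₀ − S) = 0.1800 × 7299 = 1314 kg VSS/d.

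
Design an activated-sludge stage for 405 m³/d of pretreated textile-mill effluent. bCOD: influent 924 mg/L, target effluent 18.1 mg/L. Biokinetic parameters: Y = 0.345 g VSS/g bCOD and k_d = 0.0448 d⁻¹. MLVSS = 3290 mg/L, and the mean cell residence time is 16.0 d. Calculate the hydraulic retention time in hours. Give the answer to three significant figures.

τ ≈ 21.2 h

From the SRT design equation V = Y Q (S₀−S) θ_c / [X (1 + k_d θ_c)] = 0.345 × 405 × (924 − 18.1) × 16.0 / [3290 × (1 + 0.0448 × 16.0)] = 2.03×10^6 / 5648 = 358.6 m³.
Hydraulic retention time τ = V/Q = 358.6 / 405 = 0.8853 d = 21.25 h.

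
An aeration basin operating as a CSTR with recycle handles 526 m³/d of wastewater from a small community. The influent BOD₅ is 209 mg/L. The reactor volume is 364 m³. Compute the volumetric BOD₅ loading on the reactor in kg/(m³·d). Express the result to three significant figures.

Applied BOD₅ load per unit volume = Q·S₀/V = (526 × 209/1000)/364.0 = 0.3020 kg BOD₅·m⁻³·d⁻¹.

L_v ≈ 0.302 kg BOD₅/(m³·d)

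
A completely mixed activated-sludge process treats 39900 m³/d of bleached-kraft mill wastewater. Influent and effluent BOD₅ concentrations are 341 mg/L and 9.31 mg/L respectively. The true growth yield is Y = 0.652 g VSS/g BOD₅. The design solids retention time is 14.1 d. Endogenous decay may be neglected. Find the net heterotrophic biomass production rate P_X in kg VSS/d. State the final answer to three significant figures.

With endogenous decay neglected, the observed yield equals the true yield: Y_obs = Y = 0.652 g VSS/g BOD₅.
Substrate removed = Q·(S₀ − S) = 39900 m³/d × (341 − 9.31) g/m³ = 1.32×10^7 g/d = 13234 kg/d.
Biomass produced: P_X = Y_obs·Q·ΔS = 0.6520 × 13234 ≈ 8629 kg VSS/d.

P_X ≈ 8630 kg VSS/d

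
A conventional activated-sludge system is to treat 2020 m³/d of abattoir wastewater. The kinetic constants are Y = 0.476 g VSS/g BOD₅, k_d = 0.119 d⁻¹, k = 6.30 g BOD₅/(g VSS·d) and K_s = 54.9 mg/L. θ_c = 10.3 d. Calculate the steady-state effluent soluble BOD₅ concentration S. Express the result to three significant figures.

S ≈ 4.26 mg/L

From the Monod/SRT balance for a CMAS, S = K_s·(1+k_d θ_c)/[θ_c·(Y k − k_d) − 1] = 54.9 × (1 + 0.119 × 10.3) / [10.3 × (0.476 × 6.30 − 0.119) − 1] = 122.2 / 28.66 = 4.263 mg/L.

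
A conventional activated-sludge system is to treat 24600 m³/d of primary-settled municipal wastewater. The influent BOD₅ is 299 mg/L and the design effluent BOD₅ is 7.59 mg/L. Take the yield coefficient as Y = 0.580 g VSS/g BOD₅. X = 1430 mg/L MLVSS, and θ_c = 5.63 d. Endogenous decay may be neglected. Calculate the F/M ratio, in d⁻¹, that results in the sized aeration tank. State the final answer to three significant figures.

Biomass mass balance (decay neglected): V·X = Y·Q·(S₀ − S)·θ_c, so V = 0.580 × 24600 × (299 − 7.59) × 5.63 / 1430 = 16370 m³.
Food-to-microorganism ratio F/M = Q S₀ / (V X) = 24600 × 299 / (16370 × 1430) = 0.3142 d⁻¹.

F/M ≈ 0.314 d⁻¹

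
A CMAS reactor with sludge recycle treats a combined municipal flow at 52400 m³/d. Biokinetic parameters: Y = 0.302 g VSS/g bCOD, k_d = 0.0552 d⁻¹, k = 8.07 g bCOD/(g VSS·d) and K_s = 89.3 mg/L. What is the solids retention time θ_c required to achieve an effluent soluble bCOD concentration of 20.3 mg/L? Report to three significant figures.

θ_c ≈ 2.52 d

At the target effluent, Y k S/(K_s+S) = 0.302×8.07×20.3/109.6 = 0.4514 d⁻¹.
1/θ_c = 0.4514 − 0.0552 = 0.3962 d⁻¹, so θ_c = 2.524 d.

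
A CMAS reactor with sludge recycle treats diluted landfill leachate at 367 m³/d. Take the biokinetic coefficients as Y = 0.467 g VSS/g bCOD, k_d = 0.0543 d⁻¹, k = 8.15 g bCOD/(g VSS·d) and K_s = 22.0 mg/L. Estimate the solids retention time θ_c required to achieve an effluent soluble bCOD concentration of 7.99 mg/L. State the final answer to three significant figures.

Specific growth rate at S = 7.99 mg/L: μ = YkS/(K_s+S) = 0.467·8.15·7.99/(22.0+7.99) = 1.014 d⁻¹.
Then 1/θ_c = μ − k_d = 1.014 − 0.0543 = 0.9597 d⁻¹, giving θ_c = 1.042 d.

θ_c ≈ 1.04 d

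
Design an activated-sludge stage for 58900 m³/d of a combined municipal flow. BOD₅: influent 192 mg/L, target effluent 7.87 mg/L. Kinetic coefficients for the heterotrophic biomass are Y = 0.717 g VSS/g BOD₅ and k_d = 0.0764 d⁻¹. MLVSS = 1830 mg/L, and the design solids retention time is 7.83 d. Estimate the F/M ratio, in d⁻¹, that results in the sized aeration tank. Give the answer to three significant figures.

Steady-state biomass mass balance: V·X·(1 + k_d·θ_c) = Y·Q·(S₀ − S)·θ_c, so V = 0.717 × 58900 × (192 − 7.87) × 7.83 / [1830 × (1 + 0.0764 × 7.83)] = 6.09×10^7 / 2925 = 20818 m³.
Food-to-microorganism ratio F/M = Q S₀ / (V X) = 58900 × 192 / (20818 × 1830) = 0.2968 d⁻¹.

F/M ≈ 0.297 d⁻¹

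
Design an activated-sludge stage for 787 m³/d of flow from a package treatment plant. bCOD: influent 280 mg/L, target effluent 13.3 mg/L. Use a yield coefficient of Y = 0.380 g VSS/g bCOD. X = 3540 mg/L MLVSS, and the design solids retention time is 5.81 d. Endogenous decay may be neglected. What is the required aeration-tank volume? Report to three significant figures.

Biomass mass balance (decay neglected): V·X = Y·Q·(S₀ − S)·θ_c, so V = 0.380 × 787 × (280 − 13.3) × 5.81 / 3540 = 130.9 m³.

V ≈ 131 m³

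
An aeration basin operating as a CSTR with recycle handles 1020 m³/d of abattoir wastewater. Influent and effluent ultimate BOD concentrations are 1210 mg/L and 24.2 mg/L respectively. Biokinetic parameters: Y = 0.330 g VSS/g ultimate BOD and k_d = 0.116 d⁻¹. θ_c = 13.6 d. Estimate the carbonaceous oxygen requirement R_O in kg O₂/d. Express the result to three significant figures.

R_O ≈ 990 kg O₂/d

Y_obs = Y / (1 + k_d θ_c) = 0.330 / (1 + 0.116 × 13.6) = 0.330 / 2.578 = 0.1280.
Mass of ultimate BOD removed per day: Q(S₀ − S) = 1020 × 1186 g/m³ = 1210 kg/d.
P_X = Y_obs·Q·(S₀ − S) = 0.1280 × 1210 = 154.8 kg VSS/d.
Carbonaceous O₂ demand = substrate oxidised − cell-mass equivalent = 1210 − 1.42 × 154.8 = 989.6 kg O₂/d.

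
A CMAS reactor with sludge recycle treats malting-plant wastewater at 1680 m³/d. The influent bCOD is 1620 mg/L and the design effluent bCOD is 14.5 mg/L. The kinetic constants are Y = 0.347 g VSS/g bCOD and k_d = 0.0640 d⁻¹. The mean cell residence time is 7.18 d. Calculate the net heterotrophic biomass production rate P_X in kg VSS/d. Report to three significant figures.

Correct the yield for decay: Y_obs = Y/(1 + k_d θ_c) = 0.347 / (1 + 0.0640 × 7.18) = 0.347 / 1.460 = 0.2377.
ΔS = 1620 − 14.5 = 1606 mg/L, so the substrate removal rate is 1680 × 1606/1000 = 2697 kg bCOD/d.
P_X = Y_obs · Q(S₀ − S) = 0.2377 × 2697 = 641.3 kg VSS/d.

P_X ≈ 641 kg VSS/d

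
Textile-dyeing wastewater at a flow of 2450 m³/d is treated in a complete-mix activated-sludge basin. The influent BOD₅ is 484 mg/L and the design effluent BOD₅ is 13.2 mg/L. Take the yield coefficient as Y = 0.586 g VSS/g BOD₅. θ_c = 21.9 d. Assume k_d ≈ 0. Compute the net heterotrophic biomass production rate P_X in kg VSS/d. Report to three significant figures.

P_X ≈ 676 kg VSS/d

No decay correction is needed, so Y_obs = Y = 0.586.
ΔS = 484 − 13.2 = 470.8 mg/L, so the substrate removal rate is 2450 × 470.8/1000 = 1153 kg BOD₅/d.
P_X = Y_obs · Q(S₀ − S) = 0.5860 × 1153 = 675.9 kg VSS/d.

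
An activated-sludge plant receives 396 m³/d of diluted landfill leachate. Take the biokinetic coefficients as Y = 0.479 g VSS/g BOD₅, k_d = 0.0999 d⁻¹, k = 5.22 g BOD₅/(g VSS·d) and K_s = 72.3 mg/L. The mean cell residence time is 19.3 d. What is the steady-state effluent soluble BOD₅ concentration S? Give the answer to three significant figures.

From the Monod/SRT balance for a CMAS, S = K_s·(1+k_d θ_c)/[θ_c·(Y k − k_d) − 1] = 72.3 × (1 + 0.0999 × 19.3) / [19.3 × (0.479 × 5.22 − 0.0999) − 1] = 211.7 / 45.33 = 4.670 mg/L.

S ≈ 4.67 mg/L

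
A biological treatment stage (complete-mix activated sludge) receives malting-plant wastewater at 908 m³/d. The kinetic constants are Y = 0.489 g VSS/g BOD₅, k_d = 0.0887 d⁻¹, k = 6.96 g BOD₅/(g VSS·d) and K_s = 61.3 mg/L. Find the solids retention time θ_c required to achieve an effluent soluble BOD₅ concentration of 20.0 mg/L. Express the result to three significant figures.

From 1/θ_c = Y·k·S/(K_s + S) − k_d: Y·k·S/(K_s+S) = 0.489 × 6.96 × 20.0 / (61.3 + 20.0) = 0.8373 d⁻¹.
Then 1/θ_c = μ − k_d = 0.8373 − 0.0887 = 0.7486 d⁻¹, giving θ_c = 1.336 d.

θ_c ≈ 1.34 d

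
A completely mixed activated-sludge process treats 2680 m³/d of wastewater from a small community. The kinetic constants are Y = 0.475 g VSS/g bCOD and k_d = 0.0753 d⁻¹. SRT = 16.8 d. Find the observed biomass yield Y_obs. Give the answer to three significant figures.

The observed yield is Y_obs = Y/(1 + k_d·θ_c) = 0.475 / (1 + 0.0753 × 16.8) = 0.475 / 2.265 = 0.2097 g VSS per g bCOD removed.

Y_obs ≈ 0.210 g VSS/g bCOD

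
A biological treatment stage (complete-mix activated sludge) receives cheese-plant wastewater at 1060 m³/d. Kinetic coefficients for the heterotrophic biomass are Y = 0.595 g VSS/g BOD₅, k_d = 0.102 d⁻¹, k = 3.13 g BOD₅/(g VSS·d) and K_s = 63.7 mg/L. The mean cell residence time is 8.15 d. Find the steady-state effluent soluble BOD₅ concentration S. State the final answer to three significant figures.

S ≈ 8.74 mg/L

Effluent substrate depends only on kinetics and SRT: S = K_s(1 + k_d θ_c) / [θ_c(Yk − k_d) − 1] = 63.7 × (1 + 0.102 × 8.15) / [8.15 × (0.595 × 3.13 − 0.102) − 1] = 116.7 / 13.35 = 8.740 mg/L.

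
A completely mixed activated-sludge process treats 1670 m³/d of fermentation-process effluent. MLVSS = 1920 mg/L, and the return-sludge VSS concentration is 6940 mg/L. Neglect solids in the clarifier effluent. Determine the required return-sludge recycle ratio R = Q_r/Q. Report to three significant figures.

R ≈ 0.382

Solids balance on the clarifier gives (1+R)X = R·X_r, so R = X/(X_r − X) = 1920 / (6940 − 1920) = 0.3825.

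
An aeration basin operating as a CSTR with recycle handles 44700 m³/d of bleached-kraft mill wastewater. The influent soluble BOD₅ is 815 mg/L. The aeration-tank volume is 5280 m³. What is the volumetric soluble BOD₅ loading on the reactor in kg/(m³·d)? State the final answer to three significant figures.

L_v ≈ 6.90 kg soluble BOD₅/(m³·d)

Applied soluble BOD₅ load per unit volume = Q·S₀/V = (44700 × 815/1000)/5280 = 6.900 kg soluble BOD₅·m⁻³·d⁻¹.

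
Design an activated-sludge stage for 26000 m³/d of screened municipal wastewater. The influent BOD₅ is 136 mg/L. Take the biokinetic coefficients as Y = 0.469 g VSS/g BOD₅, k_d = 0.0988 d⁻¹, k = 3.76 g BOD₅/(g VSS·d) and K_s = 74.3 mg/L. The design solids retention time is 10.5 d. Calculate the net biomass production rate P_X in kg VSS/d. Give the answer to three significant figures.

P_X ≈ 759 kg VSS/d

Effluent substrate depends only on kinetics and SRT: S = K_s(1 + k_d θ_c) / [θ_c(Yk − k_d) − 1] = 74.3 × (1 + 0.0988 × 10.5) / [10.5 × (0.469 × 3.76 − 0.0988) − 1] = 151.4 / 16.48 = 9.186 mg/L.
Y_obs = Y / (1 + k_d θ_c) = 0.469 / (1 + 0.0988 × 10.5) = 0.469 / 2.037 = 0.2302.
Q·(S₀ − S) = 26000 × (136 − 9.19) × 10⁻³ = 3297 kg/d removed.
Biomass produced: P_X = Y_obs·Q·ΔS = 0.2302 × 3297 ≈ 759.0 kg VSS/d.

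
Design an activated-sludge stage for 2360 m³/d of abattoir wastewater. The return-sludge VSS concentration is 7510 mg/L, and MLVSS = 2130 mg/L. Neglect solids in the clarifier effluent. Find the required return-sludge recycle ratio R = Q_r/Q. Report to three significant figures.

R ≈ 0.396

Mass balance around the secondary clarifier (neglecting effluent solids): R = X / (X_r − X) = 2130 / (7510 − 2130) = 0.3959.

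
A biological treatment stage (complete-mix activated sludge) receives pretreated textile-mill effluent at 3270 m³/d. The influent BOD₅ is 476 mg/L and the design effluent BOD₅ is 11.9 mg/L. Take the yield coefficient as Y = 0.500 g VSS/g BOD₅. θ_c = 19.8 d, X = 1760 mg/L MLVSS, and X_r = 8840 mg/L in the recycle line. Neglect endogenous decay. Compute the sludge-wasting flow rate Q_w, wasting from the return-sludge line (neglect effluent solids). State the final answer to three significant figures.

Q_w ≈ 85.8 m³/d

Biomass mass balance (decay neglected): V·X = Y·Q·(S₀ − S)·θ_c, so V = 0.500 × 3270 × (476 − 11.9) × 19.8 / 1760 = 8537 m³.
θ_c = V·X/(Q_w·X_r) when wasting from the recycle, so Q_w = V·X/(θ_c·X_r) = 8537 × 1760 / (19.8 × 8840) = 85.84 m³/d.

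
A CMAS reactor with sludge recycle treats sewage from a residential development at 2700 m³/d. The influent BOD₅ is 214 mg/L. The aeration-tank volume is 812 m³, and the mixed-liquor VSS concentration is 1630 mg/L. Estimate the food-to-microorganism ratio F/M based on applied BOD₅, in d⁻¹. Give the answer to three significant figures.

F/M ≈ 0.437 d⁻¹

F/M = Q·S₀ / (V·X) = 2700 × 214 / (812.0 × 1630) = 0.4365 g BOD₅·(g VSS·d)⁻¹.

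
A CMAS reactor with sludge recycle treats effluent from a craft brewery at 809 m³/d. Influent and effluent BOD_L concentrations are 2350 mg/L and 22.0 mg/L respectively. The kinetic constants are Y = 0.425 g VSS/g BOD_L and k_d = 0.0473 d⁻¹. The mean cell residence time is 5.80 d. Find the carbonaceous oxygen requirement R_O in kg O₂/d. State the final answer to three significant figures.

R_O ≈ 991 kg O₂/d

Correct the yield for decay: Y_obs = Y/(1 + k_d θ_c) = 0.425 / (1 + 0.0473 × 5.80) = 0.425 / 1.274 = 0.3335.
Mass of BOD_L removed per day: Q(S₀ − S) = 809 × 2328 g/m³ = 1883 kg/d.
Net sludge production P_X = 0.3335 × 1883 = 628.1 kg VSS/d.
Carbonaceous O₂ demand = substrate oxidised − cell-mass equivalent = 1883 − 1.42 × 628.1 = 991.4 kg O₂/d.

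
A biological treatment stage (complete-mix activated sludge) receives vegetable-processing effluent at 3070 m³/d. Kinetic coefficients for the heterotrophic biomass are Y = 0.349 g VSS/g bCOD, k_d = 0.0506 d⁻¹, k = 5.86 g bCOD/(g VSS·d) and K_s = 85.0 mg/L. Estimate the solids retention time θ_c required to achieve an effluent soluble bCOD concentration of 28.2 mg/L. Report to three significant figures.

At the target effluent, Y k S/(K_s+S) = 0.349×5.86×28.2/113.2 = 0.5095 d⁻¹.
θ_c = 1/(μ − k_d) = 1/(0.5095 − 0.0506) = 1/0.4589 = 2.179 d.

θ_c ≈ 2.18 d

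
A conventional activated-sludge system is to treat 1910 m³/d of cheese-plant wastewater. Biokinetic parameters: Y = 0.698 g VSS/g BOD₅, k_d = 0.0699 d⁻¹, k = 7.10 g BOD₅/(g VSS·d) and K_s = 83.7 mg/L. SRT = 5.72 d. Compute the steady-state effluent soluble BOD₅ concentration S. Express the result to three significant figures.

Effluent substrate depends only on kinetics and SRT: S = K_s(1 + k_d θ_c) / [θ_c(Yk − k_d) − 1] = 83.7 × (1 + 0.0699 × 5.72) / [5.72 × (0.698 × 7.10 − 0.0699) − 1] = 117.2 / 26.95 = 4.348 mg/L.

S ≈ 4.35 mg/L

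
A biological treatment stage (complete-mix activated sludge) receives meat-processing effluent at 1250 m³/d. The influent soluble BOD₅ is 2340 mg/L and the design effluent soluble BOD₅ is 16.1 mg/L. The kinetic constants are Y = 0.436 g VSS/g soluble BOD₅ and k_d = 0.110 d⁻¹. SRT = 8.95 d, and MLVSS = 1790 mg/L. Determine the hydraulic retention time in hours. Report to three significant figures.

Rearranging the biomass balance for a CMAS with decay, V = Y·Q·ΔS·θ_c / [X·(1+k_d θ_c)] = 0.436 × 1250 × (2340 − 16.1) × 8.95 / [1790 × (1 + 0.110 × 8.95)] = 1.13×10^7 / 3552 = 3191 m³.
τ = V/Q = 3191/1250 = 2.553 d, or 61.27 h.

τ ≈ 61.3 h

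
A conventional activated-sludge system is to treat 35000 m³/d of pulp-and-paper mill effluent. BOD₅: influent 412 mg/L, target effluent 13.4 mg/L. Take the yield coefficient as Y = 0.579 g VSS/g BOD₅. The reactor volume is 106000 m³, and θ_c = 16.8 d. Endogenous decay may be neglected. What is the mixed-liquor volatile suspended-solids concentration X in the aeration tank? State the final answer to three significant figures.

From V·X = Y·Q·(S₀ − S)·θ_c (decay neglected): X = 0.579 × 35000 × (412 − 13.4) × 16.8 / 106000 = 1280 mg/L.

X ≈ 1280 mg/L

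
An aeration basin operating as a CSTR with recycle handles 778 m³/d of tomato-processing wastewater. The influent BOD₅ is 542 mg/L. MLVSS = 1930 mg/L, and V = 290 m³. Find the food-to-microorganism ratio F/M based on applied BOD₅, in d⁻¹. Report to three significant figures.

F/M ≈ 0.753 d⁻¹

F/M = Q·S₀ / (V·X) = 778 × 542 / (290.0 × 1930) = 0.7534 g BOD₅·(g VSS·d)⁻¹.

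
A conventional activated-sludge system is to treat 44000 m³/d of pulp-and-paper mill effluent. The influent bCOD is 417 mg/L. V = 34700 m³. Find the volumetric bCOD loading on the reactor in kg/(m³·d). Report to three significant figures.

L_v ≈ 0.529 kg bCOD/(m³·d)

Volumetric loading L_v = Q·S₀ / V = 44000 × 417 g/m³ / 34700 m³ = 528.8 g/(m³·d) = 0.5288 kg bCOD/(m³·d).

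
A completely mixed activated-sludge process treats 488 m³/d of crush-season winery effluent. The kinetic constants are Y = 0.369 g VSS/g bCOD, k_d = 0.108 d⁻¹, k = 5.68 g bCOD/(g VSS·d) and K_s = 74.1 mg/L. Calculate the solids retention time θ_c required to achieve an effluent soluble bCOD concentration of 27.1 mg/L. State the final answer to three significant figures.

θ_c ≈ 2.21 d

From 1/θ_c = Y·k·S/(K_s + S) − k_d: Y·k·S/(K_s+S) = 0.369 × 5.68 × 27.1 / (74.1 + 27.1) = 0.5613 d⁻¹.
θ_c = 1/(μ − k_d) = 1/(0.5613 − 0.108) = 1/0.4533 = 2.206 d.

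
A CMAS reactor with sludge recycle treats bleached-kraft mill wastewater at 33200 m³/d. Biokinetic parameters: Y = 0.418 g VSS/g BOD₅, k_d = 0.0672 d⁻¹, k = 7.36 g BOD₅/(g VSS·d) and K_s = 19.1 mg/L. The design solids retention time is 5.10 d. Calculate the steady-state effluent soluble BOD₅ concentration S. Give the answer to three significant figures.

S ≈ 1.79 mg/L

For a completely mixed reactor with recycle the Lawrence–McCarty relation gives S = K_s·(1 + k_d·θ_c) / [θ_c·(Y·k − k_d) − 1] = 19.1 × (1 + 0.0672 × 5.10) / [5.10 × (0.418 × 7.36 − 0.0672) − 1] = 25.65 / 14.35 = 1.788 mg/L.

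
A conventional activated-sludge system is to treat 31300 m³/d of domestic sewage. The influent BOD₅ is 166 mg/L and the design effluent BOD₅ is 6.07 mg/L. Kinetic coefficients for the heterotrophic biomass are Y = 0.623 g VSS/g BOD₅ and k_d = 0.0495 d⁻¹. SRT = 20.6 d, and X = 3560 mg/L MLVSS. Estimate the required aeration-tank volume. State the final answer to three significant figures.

V ≈ 8930 m³

Rearranging the biomass balance for a CMAS with decay, V = Y·Q·ΔS·θ_c / [X·(1+k_d θ_c)] = 0.623 × 31300 × (166 − 6.07) × 20.6 / [3560 × (1 + 0.0495 × 20.6)] = 6.42×10^7 / 7190 = 8935 m³.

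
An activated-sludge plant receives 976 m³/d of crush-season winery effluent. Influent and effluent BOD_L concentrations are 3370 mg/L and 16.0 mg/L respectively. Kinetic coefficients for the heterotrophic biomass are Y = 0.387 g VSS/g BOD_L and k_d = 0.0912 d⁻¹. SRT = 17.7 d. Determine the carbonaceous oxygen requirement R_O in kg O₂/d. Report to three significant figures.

R_O ≈ 2590 kg O₂/d

Y_obs = Y / (1 + k_d θ_c) = 0.387 / (1 + 0.0912 × 17.7) = 0.387 / 2.614 = 0.1480.
Mass of BOD_L removed per day: Q(S₀ − S) = 976 × 3354 g/m³ = 3274 kg/d.
Net sludge production P_X = 0.1480 × 3274 = 484.6 kg VSS/d.
R_O = Q·(S₀ − S) − 1.42·P_X = 3274 − 1.42 × 484.6 = 2585 kg O₂/d.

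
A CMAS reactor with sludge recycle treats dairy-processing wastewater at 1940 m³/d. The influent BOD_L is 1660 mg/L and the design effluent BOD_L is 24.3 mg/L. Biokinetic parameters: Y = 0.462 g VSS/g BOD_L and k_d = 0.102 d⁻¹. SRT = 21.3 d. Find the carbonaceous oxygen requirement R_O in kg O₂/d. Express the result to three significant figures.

R_O ≈ 2520 kg O₂/d

Observed yield with endogenous decay: Y_obs = Y / (1 + k_d·θ_c) = 0.462 / (1 + 0.102 × 21.3) = 0.462 / 3.173 = 0.1456 g VSS/g BOD_L.
Substrate removed = Q·(S₀ − S) = 1940 m³/d × (1660 − 24.3) g/m³ = 3.17×10^6 g/d = 3173 kg/d.
Net sludge production P_X = 0.1456 × 3173 = 462.1 kg VSS/d.
R_O = Q·(S₀ − S) − 1.42·P_X = 3173 − 1.42 × 462.1 = 2517 kg O₂/d.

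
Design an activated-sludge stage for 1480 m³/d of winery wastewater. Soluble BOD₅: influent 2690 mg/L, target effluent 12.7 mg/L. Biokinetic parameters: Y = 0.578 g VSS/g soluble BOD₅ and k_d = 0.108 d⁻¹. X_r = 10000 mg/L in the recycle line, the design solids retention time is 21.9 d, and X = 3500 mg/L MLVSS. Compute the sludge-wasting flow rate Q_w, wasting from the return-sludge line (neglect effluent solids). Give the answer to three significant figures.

Rearranging the biomass balance for a CMAS with decay, V = Y·Q·ΔS·θ_c / [X·(1+k_d θ_c)] = 0.578 × 1480 × (2690 − 12.7) × 21.9 / [3500 × (1 + 0.108 × 21.9)] = 5.02×10^7 / 11778 = 4258 m³.
Wasting from the return line (neglecting effluent solids): Q_w = V·X / (θ_c·X_r) = 4258 × 3500 / (21.9 × 10000) = 68.06 m³/d.

Q_w ≈ 68.1 m³/d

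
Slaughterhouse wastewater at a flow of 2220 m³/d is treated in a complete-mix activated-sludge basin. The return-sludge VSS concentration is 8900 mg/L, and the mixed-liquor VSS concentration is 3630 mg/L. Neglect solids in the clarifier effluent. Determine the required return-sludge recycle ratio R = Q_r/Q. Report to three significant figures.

Solids balance on the clarifier gives (1+R)X = R·X_r, so R = X/(X_r − X) = 3630 / (8900 − 3630) = 0.6888.

R ≈ 0.689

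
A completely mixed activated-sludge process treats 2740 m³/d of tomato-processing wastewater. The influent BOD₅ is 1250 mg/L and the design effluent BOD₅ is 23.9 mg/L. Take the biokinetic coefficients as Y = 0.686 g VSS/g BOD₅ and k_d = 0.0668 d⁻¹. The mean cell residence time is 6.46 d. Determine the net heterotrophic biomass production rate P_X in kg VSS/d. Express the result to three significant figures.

P_X ≈ 1610 kg VSS/d

Correct the yield for decay: Y_obs = Y/(1 + k_d θ_c) = 0.686 / (1 + 0.0668 × 6.46) = 0.686 / 1.432 = 0.4792.
Substrate removed = Q·(S₀ − S) = 2740 m³/d × (1250 − 23.9) g/m³ = 3.36×10^6 g/d = 3360 kg/d.
Biomass produced: P_X = Y_obs·Q·ΔS = 0.4792 × 3360 ≈ 1610 kg VSS/d.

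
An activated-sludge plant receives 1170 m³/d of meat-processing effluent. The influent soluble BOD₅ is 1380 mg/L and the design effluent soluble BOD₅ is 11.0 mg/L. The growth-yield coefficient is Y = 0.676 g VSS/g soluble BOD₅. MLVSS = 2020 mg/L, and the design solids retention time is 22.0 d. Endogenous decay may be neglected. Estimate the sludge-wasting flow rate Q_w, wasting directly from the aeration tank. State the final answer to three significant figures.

Q_w ≈ 536 m³/d

With k_d = 0 the design equation reduces to V = Y Q (S₀−S) θ_c / X = 0.676 × 1170 × (1380 − 11.0) × 22.0 / 2020 = 11793 m³.
For wasting at MLVSS concentration, Q_w = V/θ_c = 11793/22.0 = 536.0 m³/d.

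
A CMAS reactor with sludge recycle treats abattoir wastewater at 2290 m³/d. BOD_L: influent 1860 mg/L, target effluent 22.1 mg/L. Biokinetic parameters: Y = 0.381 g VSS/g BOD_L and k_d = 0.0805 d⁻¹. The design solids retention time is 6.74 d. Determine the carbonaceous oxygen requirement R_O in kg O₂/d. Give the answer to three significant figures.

The observed yield is Y_obs = Y/(1 + k_d·θ_c) = 0.381 / (1 + 0.0805 × 6.74) = 0.381 / 1.543 = 0.2470 g VSS per g BOD_L removed.
Q·(S₀ − S) = 2290 × (1860 − 22.1) × 10⁻³ = 4209 kg/d removed.
Net sludge production P_X = 0.2470 × 4209 = 1040 kg VSS/d.
Carbonaceous O₂ demand = substrate oxidised − cell-mass equivalent = 4209 − 1.42 × 1040 = 2733 kg O₂/d.

R_O ≈ 2730 kg O₂/d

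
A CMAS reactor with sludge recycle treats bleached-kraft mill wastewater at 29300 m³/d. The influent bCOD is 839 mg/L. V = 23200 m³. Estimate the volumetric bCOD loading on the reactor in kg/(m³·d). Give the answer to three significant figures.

Volumetric loading L_v = Q·S₀ / V = 29300 × 839 g/m³ / 23200 m³ = 1060 g/(m³·d) = 1.060 kg bCOD/(m³·d).

L_v ≈ 1.06 kg bCOD/(m³·d)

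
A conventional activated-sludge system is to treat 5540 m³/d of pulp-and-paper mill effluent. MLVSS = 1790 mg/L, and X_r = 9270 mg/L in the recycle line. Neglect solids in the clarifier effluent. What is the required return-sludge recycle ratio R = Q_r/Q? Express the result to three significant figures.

Solids balance on the clarifier gives (1+R)X = R·X_r, so R = X/(X_r − X) = 1790 / (9270 − 1790) = 0.2393.

R ≈ 0.239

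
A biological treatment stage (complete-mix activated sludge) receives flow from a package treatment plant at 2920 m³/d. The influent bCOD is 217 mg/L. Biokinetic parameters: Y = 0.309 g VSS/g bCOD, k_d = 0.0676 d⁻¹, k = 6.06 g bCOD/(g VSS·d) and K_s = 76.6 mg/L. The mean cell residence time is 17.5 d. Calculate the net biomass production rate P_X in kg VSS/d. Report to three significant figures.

P_X ≈ 87.4 kg VSS/d

Effluent substrate depends only on kinetics and SRT: S = K_s(1 + k_d θ_c) / [θ_c(Yk − k_d) − 1] = 76.6 × (1 + 0.0676 × 17.5) / [17.5 × (0.309 × 6.06 − 0.0676) − 1] = 167.2 / 30.59 = 5.467 mg/L.
Correct the yield for decay: Y_obs = Y/(1 + k_d θ_c) = 0.309 / (1 + 0.0676 × 17.5) = 0.309 / 2.183 = 0.1415.
Substrate removed = Q·(S₀ − S) = 2920 m³/d × (217 − 5.47) g/m³ = 6.18×10^5 g/d = 617.7 kg/d.
So the net sludge growth is P_X = 0.1415 × 617.7 = 87.43 kg VSS/d.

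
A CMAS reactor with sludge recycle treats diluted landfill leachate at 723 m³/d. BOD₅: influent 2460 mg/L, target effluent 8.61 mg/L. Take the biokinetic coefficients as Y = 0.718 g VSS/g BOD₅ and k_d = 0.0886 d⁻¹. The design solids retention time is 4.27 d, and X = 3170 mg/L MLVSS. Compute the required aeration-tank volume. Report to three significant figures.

V ≈ 1240 m³

Steady-state biomass mass balance: V·X·(1 + k_d·θ_c) = Y·Q·(S₀ − S)·θ_c, so V = 0.718 × 723 × (2460 − 8.61) × 4.27 / [3170 × (1 + 0.0886 × 4.27)] = 5.43×10^6 / 4369 = 1244 m³.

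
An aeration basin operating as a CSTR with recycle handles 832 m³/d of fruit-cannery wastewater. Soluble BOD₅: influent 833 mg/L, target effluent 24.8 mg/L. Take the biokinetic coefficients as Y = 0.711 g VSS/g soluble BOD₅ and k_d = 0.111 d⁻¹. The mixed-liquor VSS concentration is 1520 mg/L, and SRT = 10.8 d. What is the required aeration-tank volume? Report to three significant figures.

V ≈ 1540 m³

From the SRT design equation V = Y Q (S₀−S) θ_c / [X (1 + k_d θ_c)] = 0.711 × 832 × (833 − 24.8) × 10.8 / [1520 × (1 + 0.111 × 10.8)] = 5.16×10^6 / 3342 = 1545 m³.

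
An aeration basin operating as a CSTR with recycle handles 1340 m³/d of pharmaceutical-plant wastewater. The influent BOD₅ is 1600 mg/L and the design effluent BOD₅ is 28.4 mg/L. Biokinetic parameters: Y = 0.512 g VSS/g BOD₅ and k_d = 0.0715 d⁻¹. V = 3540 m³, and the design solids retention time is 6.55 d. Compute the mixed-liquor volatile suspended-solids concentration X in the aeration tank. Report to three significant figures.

X = Y·Q·ΔS·θ_c / [V·(1 + k_d θ_c)] = 0.512 × 1340 × (1600 − 28.4) × 6.55 / [3540 × (1 + 0.0715 × 6.55)] = 1359 mg/L.

X ≈ 1360 mg/L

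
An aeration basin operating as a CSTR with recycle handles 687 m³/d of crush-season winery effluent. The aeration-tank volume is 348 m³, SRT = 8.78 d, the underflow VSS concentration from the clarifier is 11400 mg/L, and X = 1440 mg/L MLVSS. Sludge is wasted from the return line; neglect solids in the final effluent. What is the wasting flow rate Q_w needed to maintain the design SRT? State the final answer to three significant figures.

θ_c = V·X/(Q_w·X_r) when wasting from the recycle, so Q_w = V·X/(θ_c·X_r) = 348.0 × 1440 / (8.78 × 11400) = 5.007 m³/d.

Q_w ≈ 5.01 m³/d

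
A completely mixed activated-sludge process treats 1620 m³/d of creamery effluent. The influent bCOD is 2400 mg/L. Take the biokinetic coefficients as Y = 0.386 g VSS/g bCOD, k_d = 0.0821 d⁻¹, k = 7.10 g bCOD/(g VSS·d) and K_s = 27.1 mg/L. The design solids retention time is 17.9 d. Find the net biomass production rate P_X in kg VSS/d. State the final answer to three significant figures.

For a completely mixed reactor with recycle the Lawrence–McCarty relation gives S = K_s·(1 + k_d·θ_c) / [θ_c·(Y·k − k_d) − 1] = 27.1 × (1 + 0.0821 × 17.9) / [17.9 × (0.386 × 7.10 − 0.0821) − 1] = 66.93 / 46.59 = 1.437 mg/L.
Observed yield with endogenous decay: Y_obs = Y / (1 + k_d·θ_c) = 0.386 / (1 + 0.0821 × 17.9) = 0.386 / 2.470 = 0.1563 g VSS/g bCOD.
Q·(S₀ − S) = 1620 × (2400 − 1.44) × 10⁻³ = 3886 kg/d removed.
Biomass produced: P_X = Y_obs·Q·ΔS = 0.1563 × 3886 ≈ 607.3 kg VSS/d.

P_X ≈ 607 kg VSS/d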